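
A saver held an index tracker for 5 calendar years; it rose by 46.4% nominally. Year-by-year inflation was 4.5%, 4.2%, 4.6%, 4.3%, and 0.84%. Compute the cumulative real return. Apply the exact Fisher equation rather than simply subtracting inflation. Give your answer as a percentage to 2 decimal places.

22.21%

Cumulative inflation factor: 1.045 × 1.042 × 1.046 × 1.043 × 1.0084 ≈ 1.19793.
Nominal growth factor: 1.46400. Real growth factor = 1.46400 / 1.19793 ≈ 1.22210.
Total real return ≈ 22.2104%.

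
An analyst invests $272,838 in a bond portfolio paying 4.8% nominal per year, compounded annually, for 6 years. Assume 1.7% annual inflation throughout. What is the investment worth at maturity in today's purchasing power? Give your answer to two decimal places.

Nominal value at maturity: $272,838 × (1 + 4.8%)^6 ≈ $361,470.24.
Price-level factor over 6 years: (1 + 1.7%)^6 ≈ 1.1064345214.
Dividing the nominal maturity value by the price-level factor gives the value in today's money.

$326,698.27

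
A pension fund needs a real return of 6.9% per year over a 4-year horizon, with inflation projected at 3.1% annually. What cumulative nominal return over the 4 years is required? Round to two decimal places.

Required annual nominal rate: (1+6.9%)(1+3.1%) − 1 = 10.2139%.
Cumulative over 4 years: (1 + 0.102139)^4 − 1 ≈ 0.47552.

47.55%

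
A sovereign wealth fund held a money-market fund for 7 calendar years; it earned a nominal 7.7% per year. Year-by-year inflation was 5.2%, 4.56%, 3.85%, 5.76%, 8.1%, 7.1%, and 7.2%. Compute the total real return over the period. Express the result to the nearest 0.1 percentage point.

12.1%

Cumulative inflation factor: 1.052 × 1.0456 × 1.0385 × 1.0576 × 1.081 × 1.071 × 1.072 ≈ 1.49941.
Nominal growth factor: 1.68078. Real growth factor = 1.68078 / 1.49941 ≈ 1.12096.
Total real return ≈ 12.0962%.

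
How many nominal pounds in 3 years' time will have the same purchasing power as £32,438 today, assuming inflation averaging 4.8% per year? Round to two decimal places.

£37,336.87

Cumulative price-level factor: (1+4.8%)^3 = 1.151022592.
The nominal amount required is £32,438 scaled up by that factor.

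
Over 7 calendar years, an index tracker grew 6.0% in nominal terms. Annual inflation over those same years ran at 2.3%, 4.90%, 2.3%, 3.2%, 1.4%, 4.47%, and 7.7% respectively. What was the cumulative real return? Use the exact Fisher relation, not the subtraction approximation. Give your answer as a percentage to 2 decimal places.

-17.99%

Cumulative inflation factor: 1.023 × 1.0490 × 1.023 × 1.032 × 1.014 × 1.0447 × 1.077 ≈ 1.29256.
Nominal growth factor: 1.06000. Real growth factor = 1.06000 / 1.29256 ≈ 0.82008.
Total real return ≈ -17.9924%.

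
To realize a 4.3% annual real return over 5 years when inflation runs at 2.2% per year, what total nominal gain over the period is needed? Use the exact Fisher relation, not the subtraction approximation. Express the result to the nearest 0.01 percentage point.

37.62%

Required annual nominal rate: (1+4.3%)(1+2.2%) − 1 = 6.5946%.
Cumulative over 5 years: (1 + 0.065946)^5 − 1 ≈ 0.37618.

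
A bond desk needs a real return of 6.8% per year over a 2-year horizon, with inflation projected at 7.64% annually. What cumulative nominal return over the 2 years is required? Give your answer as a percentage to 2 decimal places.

32.16%

Required annual nominal rate: (1+6.8%)(1+7.64%) − 1 = 14.95952%.
Cumulative over 2 years: (1 + 0.1495952)^2 − 1 ≈ 0.32157.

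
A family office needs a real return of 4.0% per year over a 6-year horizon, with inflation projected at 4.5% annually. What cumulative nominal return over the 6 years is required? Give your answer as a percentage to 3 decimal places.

Required annual nominal rate: (1+4.0%)(1+4.5%) − 1 = 8.68%.
Cumulative over 6 years: (1 + 0.0868)^6 − 1 ≈ 0.64777.

64.777%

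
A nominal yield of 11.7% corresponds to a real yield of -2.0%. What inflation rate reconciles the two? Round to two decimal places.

13.98%

From (1+r_nom) = (1+r_real)(1+π), we get 1+π = (1 + 11.7%)/(1 − 2.0%) = 1.117/0.980 ≈ 1.13980.
So π ≈ 13.9796%.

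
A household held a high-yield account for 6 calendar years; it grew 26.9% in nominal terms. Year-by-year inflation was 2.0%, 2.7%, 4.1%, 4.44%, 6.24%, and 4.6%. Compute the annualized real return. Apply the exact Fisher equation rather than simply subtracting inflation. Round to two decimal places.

Cumulative inflation factor: 1.020 × 1.027 × 1.041 × 1.0444 × 1.0624 × 1.046 ≈ 1.26563.
Nominal growth factor: 1.26900. Real growth factor = 1.26900 / 1.26563 ≈ 1.00266.
Annualized: 1.00266^(1/6) − 1 ≈ 0.00044.

0.04%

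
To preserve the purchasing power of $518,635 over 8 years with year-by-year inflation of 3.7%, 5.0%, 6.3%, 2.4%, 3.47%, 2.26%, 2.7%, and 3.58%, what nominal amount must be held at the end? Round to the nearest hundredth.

Cumulative price-level factor: 1.037 × 1.050 × 1.063 × 1.024 × 1.0347 × 1.0226 × 1.027 × 1.0358 ≈ 1.3340369672.
The nominal amount required is $518,635 scaled up by that factor.

$691,878.26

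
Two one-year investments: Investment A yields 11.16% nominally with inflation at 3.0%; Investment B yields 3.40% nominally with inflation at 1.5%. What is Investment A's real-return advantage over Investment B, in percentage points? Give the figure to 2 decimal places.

6.05

Investment A real return: 1.1116/1.030 − 1 = 7.922%.
Investment B real return: 1.0340/1.015 − 1 = 1.872%.
Difference: 7.922 − 1.872 = 6.050 pp.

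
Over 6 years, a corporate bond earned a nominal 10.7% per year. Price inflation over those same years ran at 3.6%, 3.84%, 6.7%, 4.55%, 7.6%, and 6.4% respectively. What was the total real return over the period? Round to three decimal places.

Cumulative inflation factor: 1.036 × 1.0384 × 1.067 × 1.0455 × 1.076 × 1.064 ≈ 1.37394.
Nominal growth factor: 1.84029. Real growth factor = 1.84029 / 1.37394 ≈ 1.33943.
Total real return ≈ 33.9427%.

33.943%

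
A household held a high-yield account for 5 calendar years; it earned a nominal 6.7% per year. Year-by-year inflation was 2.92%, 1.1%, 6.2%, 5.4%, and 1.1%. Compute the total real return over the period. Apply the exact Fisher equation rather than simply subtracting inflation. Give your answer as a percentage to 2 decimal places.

17.45%

Cumulative inflation factor: 1.0292 × 1.011 × 1.062 × 1.054 × 1.011 ≈ 1.17752.
Nominal growth factor: 1.38300. Real growth factor = 1.38300 / 1.17752 ≈ 1.17451.
Total real return ≈ 17.4505%.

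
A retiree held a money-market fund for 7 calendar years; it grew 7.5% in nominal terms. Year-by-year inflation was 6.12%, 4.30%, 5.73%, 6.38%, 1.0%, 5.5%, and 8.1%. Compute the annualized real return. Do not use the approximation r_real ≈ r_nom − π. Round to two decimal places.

-4.03%

Cumulative inflation factor: 1.0612 × 1.0430 × 1.0573 × 1.0638 × 1.010 × 1.055 × 1.081 ≈ 1.43397.
Nominal growth factor: 1.07500. Real growth factor = 1.07500 / 1.43397 ≈ 0.74967.
Annualized: 0.74967^(1/7) − 1 ≈ -0.04033.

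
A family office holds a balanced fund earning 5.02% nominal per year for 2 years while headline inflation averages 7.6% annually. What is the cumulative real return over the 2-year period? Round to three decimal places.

The annual real rate is (1+5.02%)/(1+7.6%) − 1 = -2.3978%.
Compounded over 2 years: (1 + -0.023978)^2 − 1 ≈ -0.04738.

-4.738%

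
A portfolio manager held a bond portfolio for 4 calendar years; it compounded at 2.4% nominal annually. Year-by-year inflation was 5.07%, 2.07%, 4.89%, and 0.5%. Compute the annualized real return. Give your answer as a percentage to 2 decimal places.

-0.69%

Cumulative inflation factor: 1.0507 × 1.0207 × 1.0489 × 1.005 ≈ 1.13052.
Nominal growth factor: 1.09951. Real growth factor = 1.09951 / 1.13052 ≈ 0.97257.
Annualized: 0.97257^(1/4) − 1 ≈ -0.00693.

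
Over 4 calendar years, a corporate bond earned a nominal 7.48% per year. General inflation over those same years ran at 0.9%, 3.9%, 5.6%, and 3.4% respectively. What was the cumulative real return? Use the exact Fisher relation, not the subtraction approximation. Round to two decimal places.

16.58%

Cumulative inflation factor: 1.009 × 1.039 × 1.056 × 1.034 ≈ 1.14470.
Nominal growth factor: 1.33448. Real growth factor = 1.33448 / 1.14470 ≈ 1.16579.
Total real return ≈ 16.5788%.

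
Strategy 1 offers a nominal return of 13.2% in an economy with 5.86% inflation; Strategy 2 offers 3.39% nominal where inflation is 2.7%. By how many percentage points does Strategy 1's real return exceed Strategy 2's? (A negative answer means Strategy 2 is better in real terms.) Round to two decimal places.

6.26

Strategy 1 real return: 1.132/1.0586 − 1 = 6.934%.
Strategy 2 real return: 1.0339/1.027 − 1 = 0.672%.
Difference: 6.934 − 0.672 = 6.262 pp.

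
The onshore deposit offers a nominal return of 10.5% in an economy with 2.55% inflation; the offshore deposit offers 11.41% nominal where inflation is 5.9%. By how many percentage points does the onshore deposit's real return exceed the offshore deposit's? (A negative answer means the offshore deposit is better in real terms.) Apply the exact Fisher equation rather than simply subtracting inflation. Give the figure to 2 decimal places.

The onshore deposit real return: 1.105/1.0255 − 1 = 7.752%.
The offshore deposit real return: 1.1141/1.059 − 1 = 5.203%.
Difference: 7.752 − 5.203 = 2.549 pp.

2.55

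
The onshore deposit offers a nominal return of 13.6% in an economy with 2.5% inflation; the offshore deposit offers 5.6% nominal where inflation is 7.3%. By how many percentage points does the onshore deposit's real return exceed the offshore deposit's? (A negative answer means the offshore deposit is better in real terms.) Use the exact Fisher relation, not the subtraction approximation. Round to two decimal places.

12.41

The onshore deposit real return: 1.136/1.025 − 1 = 10.829%.
The offshore deposit real return: 1.056/1.073 − 1 = -1.584%.
Difference: 10.829 − (-1.584) = 12.413 pp.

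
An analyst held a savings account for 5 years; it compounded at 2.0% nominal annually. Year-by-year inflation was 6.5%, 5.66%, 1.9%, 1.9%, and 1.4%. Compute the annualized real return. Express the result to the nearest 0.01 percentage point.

Cumulative inflation factor: 1.065 × 1.0566 × 1.019 × 1.019 × 1.014 ≈ 1.18480.
Nominal growth factor: 1.10408. Real growth factor = 1.10408 / 1.18480 ≈ 0.93187.
Annualized: 0.93187^(1/5) − 1 ≈ -0.01401.

-1.40%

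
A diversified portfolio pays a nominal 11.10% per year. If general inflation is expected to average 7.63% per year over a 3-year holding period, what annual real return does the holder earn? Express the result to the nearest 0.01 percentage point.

With constant rates the annual real return is the same each year: (1+11.10%)/(1+7.63%) − 1 = 0.03224.

3.22%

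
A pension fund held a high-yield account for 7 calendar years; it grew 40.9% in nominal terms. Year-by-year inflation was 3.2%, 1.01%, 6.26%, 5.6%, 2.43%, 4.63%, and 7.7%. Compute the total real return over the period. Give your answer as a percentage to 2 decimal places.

4.36%

Cumulative inflation factor: 1.032 × 1.0101 × 1.0626 × 1.056 × 1.0243 × 1.0463 × 1.077 ≈ 1.35013.
Nominal growth factor: 1.40900. Real growth factor = 1.40900 / 1.35013 ≈ 1.04360.
Total real return ≈ 4.3600%.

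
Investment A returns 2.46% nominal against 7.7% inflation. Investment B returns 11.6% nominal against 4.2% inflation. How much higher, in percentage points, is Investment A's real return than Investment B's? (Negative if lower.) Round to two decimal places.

Investment A real return: 1.0246/1.077 − 1 = -4.865%.
Investment B real return: 1.116/1.042 − 1 = 7.102%.
Difference: -4.865 − 7.102 = -11.967 pp.

-11.97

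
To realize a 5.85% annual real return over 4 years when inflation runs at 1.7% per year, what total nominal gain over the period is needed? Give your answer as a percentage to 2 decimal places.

34.29%

Required annual nominal rate: (1+5.85%)(1+1.7%) − 1 = 7.64945%.
Cumulative over 4 years: (1 + 0.0764945)^4 − 1 ≈ 0.34291.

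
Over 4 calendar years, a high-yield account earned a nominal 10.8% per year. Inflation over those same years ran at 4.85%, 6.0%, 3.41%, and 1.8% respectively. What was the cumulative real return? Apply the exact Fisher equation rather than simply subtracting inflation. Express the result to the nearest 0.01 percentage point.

28.82%

Cumulative inflation factor: 1.0485 × 1.060 × 1.0341 × 1.018 ≈ 1.17000.
Nominal growth factor: 1.50716. Real growth factor = 1.50716 / 1.17000 ≈ 1.28817.
Total real return ≈ 28.8174%.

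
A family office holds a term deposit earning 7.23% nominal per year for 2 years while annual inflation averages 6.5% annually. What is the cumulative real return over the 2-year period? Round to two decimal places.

1.38%

The annual real rate is (1+7.23%)/(1+6.5%) − 1 = 0.6854%.
Compounded over 2 years: (1 + 0.006854)^2 − 1 ≈ 0.01376.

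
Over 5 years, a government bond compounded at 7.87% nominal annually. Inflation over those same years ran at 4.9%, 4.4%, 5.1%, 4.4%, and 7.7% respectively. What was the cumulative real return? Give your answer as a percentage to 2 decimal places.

Cumulative inflation factor: 1.049 × 1.044 × 1.051 × 1.044 × 1.077 ≈ 1.29418.
Nominal growth factor: 1.46051. Real growth factor = 1.46051 / 1.29418 ≈ 1.12852.
Total real return ≈ 12.8518%.

12.85%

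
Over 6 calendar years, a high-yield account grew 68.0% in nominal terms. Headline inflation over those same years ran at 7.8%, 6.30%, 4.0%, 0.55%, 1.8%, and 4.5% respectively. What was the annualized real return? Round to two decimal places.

Cumulative inflation factor: 1.078 × 1.0630 × 1.040 × 1.0055 × 1.018 × 1.045 ≈ 1.27477.
Nominal growth factor: 1.68000. Real growth factor = 1.68000 / 1.27477 ≈ 1.31789.
Annualized: 1.31789^(1/6) − 1 ≈ 0.04708.

4.71%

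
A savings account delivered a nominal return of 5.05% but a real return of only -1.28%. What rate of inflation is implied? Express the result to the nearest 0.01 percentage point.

From (1+r_nom) = (1+r_real)(1+π), we get 1+π = (1 + 5.05%)/(1 − 1.28%) = 1.0505/0.9872 ≈ 1.06412.
So π ≈ 6.4121%.

6.41%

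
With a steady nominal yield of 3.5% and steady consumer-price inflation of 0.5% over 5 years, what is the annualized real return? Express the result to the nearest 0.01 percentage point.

2.99%

With constant rates the annual real return is the same each year: (1+3.5%)/(1+0.5%) − 1 = 0.02985.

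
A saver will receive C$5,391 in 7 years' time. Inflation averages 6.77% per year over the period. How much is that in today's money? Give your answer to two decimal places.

C$3,408.20

Price-level factor over 7 years: (1 + 6.77%)^7 ≈ 1.5817749703.
Purchasing power today: C$5,391 divided by that factor.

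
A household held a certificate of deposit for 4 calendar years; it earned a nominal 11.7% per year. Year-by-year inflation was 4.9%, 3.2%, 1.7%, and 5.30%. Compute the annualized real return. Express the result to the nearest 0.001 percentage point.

Cumulative inflation factor: 1.049 × 1.032 × 1.017 × 1.0530 ≈ 1.15932.
Nominal growth factor: 1.55673. Real growth factor = 1.55673 / 1.15932 ≈ 1.34279.
Annualized: 1.34279^(1/4) − 1 ≈ 0.07647.

7.647%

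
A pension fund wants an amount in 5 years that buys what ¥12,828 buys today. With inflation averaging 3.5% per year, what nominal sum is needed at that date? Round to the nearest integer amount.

Cumulative price-level factor: (1+3.5%)^5 ≈ 1.1876863056.
Multiplying ¥12,828 by the price-level factor gives the future nominal sum.

¥15,236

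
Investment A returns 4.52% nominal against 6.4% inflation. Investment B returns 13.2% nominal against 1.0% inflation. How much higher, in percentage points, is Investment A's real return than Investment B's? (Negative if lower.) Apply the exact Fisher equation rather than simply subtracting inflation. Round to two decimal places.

Investment A real return: 1.0452/1.064 − 1 = -1.767%.
Investment B real return: 1.132/1.010 − 1 = 12.079%.
Difference: -1.767 − 12.079 = -13.846 pp.

-13.85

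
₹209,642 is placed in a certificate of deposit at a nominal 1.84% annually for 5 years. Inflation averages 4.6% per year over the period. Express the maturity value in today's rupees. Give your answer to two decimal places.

Nominal value at maturity: ₹209,642 × (1 + 1.84%)^5 ≈ ₹229,652.01.
Price-level factor over 5 years: (1 + 4.6%)^5 ≈ 1.2521559532.
The maturity value deflated by that factor is the answer in today's purchasing power.

₹183,405.28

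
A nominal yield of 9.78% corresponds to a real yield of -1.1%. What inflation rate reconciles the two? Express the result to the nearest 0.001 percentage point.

11.001%

From (1+r_nom) = (1+r_real)(1+π), we get 1+π = (1 + 9.78%)/(1 − 1.1%) = 1.0978/0.989 ≈ 1.11001.
So π ≈ 11.0010%.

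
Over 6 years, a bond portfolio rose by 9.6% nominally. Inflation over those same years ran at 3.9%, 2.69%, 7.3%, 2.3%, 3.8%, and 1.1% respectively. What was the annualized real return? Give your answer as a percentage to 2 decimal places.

Cumulative inflation factor: 1.039 × 1.0269 × 1.073 × 1.023 × 1.038 × 1.011 ≈ 1.22904.
Nominal growth factor: 1.09600. Real growth factor = 1.09600 / 1.22904 ≈ 0.89175.
Annualized: 0.89175^(1/6) − 1 ≈ -0.01891.

-1.89%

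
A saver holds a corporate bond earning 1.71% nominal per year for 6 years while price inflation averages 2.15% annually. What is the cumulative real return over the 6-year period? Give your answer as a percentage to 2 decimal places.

The annual real rate is (1+1.71%)/(1+2.15%) − 1 = -0.4307%.
Compounded over 6 years: (1 + -0.004307)^6 − 1 ≈ -0.02557.

-2.56%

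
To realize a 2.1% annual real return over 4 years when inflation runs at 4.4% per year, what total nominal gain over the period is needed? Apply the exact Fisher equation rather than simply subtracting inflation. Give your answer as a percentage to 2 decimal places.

Required annual nominal rate: (1+2.1%)(1+4.4%) − 1 = 6.5924%.
Cumulative over 4 years: (1 + 0.065924)^4 − 1 ≈ 0.29094.

29.09%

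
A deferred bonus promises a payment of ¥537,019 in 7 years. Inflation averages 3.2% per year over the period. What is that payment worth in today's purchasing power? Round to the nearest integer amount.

Price-level factor over 7 years: (1 + 3.2%)^7 ≈ 1.2466882924.
Purchasing power today: ¥537,019 divided by that factor.

¥430,756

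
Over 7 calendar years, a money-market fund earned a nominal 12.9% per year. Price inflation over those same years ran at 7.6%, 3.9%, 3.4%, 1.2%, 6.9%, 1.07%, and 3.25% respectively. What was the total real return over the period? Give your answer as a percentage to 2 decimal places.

79.16%

Cumulative inflation factor: 1.076 × 1.039 × 1.034 × 1.012 × 1.069 × 1.0107 × 1.0325 ≈ 1.30503.
Nominal growth factor: 2.33807. Real growth factor = 2.33807 / 1.30503 ≈ 1.79159.
Total real return ≈ 79.1590%.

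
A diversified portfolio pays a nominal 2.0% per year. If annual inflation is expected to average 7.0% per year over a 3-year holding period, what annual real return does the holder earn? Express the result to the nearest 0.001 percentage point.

With constant rates the annual real return is the same each year: (1+2.0%)/(1+7.0%) − 1 = -0.04673.

-4.673%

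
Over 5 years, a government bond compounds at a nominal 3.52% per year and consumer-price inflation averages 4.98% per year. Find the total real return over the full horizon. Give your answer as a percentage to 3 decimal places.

The annual real rate is (1+3.52%)/(1+4.98%) − 1 = -1.3907%.
Compounded over 5 years: (1 + -0.013907)^5 − 1 ≈ -0.06763.

-6.763%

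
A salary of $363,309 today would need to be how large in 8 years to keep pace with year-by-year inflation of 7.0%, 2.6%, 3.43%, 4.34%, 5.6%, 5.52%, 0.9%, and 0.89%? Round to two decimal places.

$488,250.44

Cumulative price-level factor: 1.070 × 1.026 × 1.0343 × 1.0434 × 1.056 × 1.0552 × 1.009 × 1.0089 ≈ 1.3438985475.
Multiplying $363,309 by the price-level factor gives the future nominal sum.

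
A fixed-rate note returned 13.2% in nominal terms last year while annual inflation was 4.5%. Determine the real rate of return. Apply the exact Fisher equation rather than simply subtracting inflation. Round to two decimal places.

8.33%

Real return via the Fisher equation: (1 + 13.2%)/(1 + 4.5%) − 1 = 1.132/1.045 − 1 ≈ 0.08325.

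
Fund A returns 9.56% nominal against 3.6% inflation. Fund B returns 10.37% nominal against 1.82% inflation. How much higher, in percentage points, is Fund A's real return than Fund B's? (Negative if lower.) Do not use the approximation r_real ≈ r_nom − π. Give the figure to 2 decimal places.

Fund A real return: 1.0956/1.036 − 1 = 5.753%.
Fund B real return: 1.1037/1.0182 − 1 = 8.397%.
Difference: 5.753 − 8.397 = -2.644 pp.

-2.64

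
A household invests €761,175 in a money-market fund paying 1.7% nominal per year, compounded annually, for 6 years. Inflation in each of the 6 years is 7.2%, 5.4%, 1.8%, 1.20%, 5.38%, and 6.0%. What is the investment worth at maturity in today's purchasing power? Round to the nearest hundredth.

€647,712.81

Nominal value at maturity: €761,175 × (1 + 1.7%)^6 ≈ €842,190.30.
Price-level factor over 6 years: 1.072 × 1.054 × 1.018 × 1.0120 × 1.0538 × 1.060 ≈ 1.3002526460.
Dividing the nominal maturity value by the price-level factor gives the value in today's money.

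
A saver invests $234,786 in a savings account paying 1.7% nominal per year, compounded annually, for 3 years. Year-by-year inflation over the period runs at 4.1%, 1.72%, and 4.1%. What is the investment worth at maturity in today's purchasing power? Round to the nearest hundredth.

Nominal value at maturity: $234,786 × (1 + 1.7%)^3 ≈ $246,964.80.
Price-level factor over 3 years: 1.041 × 1.0172 × 1.041 = 1.1023203132.
Dividing the nominal maturity value by the price-level factor gives the value in today's money.

$224,040.87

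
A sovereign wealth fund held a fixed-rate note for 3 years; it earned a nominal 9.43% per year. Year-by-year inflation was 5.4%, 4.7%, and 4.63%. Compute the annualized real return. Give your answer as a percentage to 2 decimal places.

4.31%

Cumulative inflation factor: 1.054 × 1.047 × 1.0463 ≈ 1.15463.
Nominal growth factor: 1.31042. Real growth factor = 1.31042 / 1.15463 ≈ 1.13492.
Annualized: 1.13492^(1/3) − 1 ≈ 0.04309.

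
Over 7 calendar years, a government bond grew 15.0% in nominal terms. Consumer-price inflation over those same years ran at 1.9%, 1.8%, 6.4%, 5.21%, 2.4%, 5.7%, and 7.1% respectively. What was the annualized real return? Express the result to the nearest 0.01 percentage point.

Cumulative inflation factor: 1.019 × 1.018 × 1.064 × 1.0521 × 1.024 × 1.057 × 1.071 ≈ 1.34612.
Nominal growth factor: 1.15000. Real growth factor = 1.15000 / 1.34612 ≈ 0.85430.
Annualized: 0.85430^(1/7) − 1 ≈ -0.02224.

-2.22%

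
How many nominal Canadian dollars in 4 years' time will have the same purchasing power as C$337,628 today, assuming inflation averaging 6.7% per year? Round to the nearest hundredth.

C$437,618.96

Cumulative price-level factor: (1+6.7%)^4 ≈ 1.2961572031.
The nominal amount required is C$337,628 scaled up by that factor.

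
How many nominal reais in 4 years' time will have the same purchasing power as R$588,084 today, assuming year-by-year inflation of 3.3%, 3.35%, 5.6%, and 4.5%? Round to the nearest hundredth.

Cumulative price-level factor: 1.033 × 1.0335 × 1.056 × 1.045 ≈ 1.1781240214.
The nominal amount required is R$588,084 scaled up by that factor.

R$692,835.89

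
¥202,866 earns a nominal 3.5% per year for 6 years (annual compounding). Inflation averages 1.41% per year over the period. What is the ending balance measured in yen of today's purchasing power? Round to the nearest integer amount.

Nominal value at maturity: ¥202,866 × (1 + 3.5%)^6 ≈ ¥249,374.
Price-level factor over 6 years: (1 + 1.41%)^6 ≈ 1.0876388107.
The maturity value deflated by that factor is the answer in today's purchasing power.

¥229,280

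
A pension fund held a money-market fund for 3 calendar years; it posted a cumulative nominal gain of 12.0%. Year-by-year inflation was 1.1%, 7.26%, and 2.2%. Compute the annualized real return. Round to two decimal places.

Cumulative inflation factor: 1.011 × 1.0726 × 1.022 ≈ 1.10826.
Nominal growth factor: 1.12000. Real growth factor = 1.12000 / 1.10826 ≈ 1.01060.
Annualized: 1.01060^(1/3) − 1 ≈ 0.00352.

0.35%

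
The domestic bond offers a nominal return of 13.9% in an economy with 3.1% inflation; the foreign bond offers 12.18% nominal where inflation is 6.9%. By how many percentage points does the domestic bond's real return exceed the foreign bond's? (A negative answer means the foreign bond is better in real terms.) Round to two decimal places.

The domestic bond real return: 1.139/1.031 − 1 = 10.475%.
The foreign bond real return: 1.1218/1.069 − 1 = 4.939%.
Difference: 10.475 − 4.939 = 5.536 pp.

5.54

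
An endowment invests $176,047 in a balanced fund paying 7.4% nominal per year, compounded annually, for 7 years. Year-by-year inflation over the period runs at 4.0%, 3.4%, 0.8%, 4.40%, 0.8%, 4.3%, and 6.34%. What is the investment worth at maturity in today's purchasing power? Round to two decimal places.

$229,351.82

Nominal value at maturity: $176,047 × (1 + 7.4%)^7 ≈ $290,174.07.
Price-level factor over 7 years: 1.040 × 1.034 × 1.008 × 1.0440 × 1.008 × 1.043 × 1.0634 ≈ 1.2651919074.
The maturity value deflated by that factor is the answer in today's purchasing power.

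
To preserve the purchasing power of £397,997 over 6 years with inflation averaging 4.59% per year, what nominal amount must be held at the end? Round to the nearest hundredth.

Cumulative price-level factor: (1+4.59%)^6 ≈ 1.3090040131.
Multiplying £397,997 by the price-level factor gives the future nominal sum.

£520,979.67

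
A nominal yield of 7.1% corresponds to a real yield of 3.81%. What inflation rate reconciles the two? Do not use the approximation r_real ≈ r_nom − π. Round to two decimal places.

From (1+r_nom) = (1+r_real)(1+π), we get 1+π = (1 + 7.1%)/(1 + 3.81%) = 1.071/1.0381 ≈ 1.03169.
So π ≈ 3.1693%.

3.17%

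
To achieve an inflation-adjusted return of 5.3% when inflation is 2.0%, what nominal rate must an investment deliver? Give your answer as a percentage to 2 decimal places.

7.41%

By the Fisher equation, 1 + r_nom = (1 + 5.3%)(1 + 2.0%) = 1.053 × 1.020 = 1.07406.
So r_nom = 7.406%.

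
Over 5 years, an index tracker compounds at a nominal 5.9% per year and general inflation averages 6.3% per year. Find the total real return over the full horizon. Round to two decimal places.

-1.87%

The annual real rate is (1+5.9%)/(1+6.3%) − 1 = -0.3763%.
Compounded over 5 years: (1 + -0.003763)^5 − 1 ≈ -0.01867.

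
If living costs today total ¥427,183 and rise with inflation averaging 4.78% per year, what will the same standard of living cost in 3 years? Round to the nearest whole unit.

¥491,416

Cumulative price-level factor: (1+4.78%)^3 ≈ 1.1503637354.
Multiplying ¥427,183 by the price-level factor gives the future nominal sum.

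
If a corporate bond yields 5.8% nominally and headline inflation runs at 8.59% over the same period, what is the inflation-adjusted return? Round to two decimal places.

-2.57%

Real return via the Fisher equation: (1 + 5.8%)/(1 + 8.59%) − 1 = 1.058/1.0859 − 1 ≈ -0.02569.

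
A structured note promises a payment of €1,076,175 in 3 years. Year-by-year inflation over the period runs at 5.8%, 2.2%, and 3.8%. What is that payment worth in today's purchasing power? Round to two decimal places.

€958,846.27

Price-level factor over 3 years: 1.058 × 1.022 × 1.038 = 1.122364488.
Purchasing power today: €1,076,175 divided by that factor.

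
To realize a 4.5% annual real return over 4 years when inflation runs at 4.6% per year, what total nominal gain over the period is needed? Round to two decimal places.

Required annual nominal rate: (1+4.5%)(1+4.6%) − 1 = 9.307%.
Cumulative over 4 years: (1 + 0.09307)^4 − 1 ≈ 0.42755.

42.76%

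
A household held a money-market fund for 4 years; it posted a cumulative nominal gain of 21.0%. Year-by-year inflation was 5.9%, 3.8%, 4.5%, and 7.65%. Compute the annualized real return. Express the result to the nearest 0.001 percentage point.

Cumulative inflation factor: 1.059 × 1.038 × 1.045 × 1.0765 ≈ 1.23658.
Nominal growth factor: 1.21000. Real growth factor = 1.21000 / 1.23658 ≈ 0.97850.
Annualized: 0.97850^(1/4) − 1 ≈ -0.00542.

-0.542%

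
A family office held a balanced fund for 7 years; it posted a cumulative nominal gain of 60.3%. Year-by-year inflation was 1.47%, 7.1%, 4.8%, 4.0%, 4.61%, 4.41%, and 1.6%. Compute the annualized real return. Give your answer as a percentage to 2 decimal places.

2.88%

Cumulative inflation factor: 1.0147 × 1.071 × 1.048 × 1.040 × 1.0461 × 1.0441 × 1.016 ≈ 1.31441.
Nominal growth factor: 1.60300. Real growth factor = 1.60300 / 1.31441 ≈ 1.21956.
Annualized: 1.21956^(1/7) − 1 ≈ 0.02876.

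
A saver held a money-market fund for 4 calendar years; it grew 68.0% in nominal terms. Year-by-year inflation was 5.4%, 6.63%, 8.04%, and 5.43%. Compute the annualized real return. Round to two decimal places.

7.03%

Cumulative inflation factor: 1.054 × 1.0663 × 1.0804 × 1.0543 ≈ 1.28017.
Nominal growth factor: 1.68000. Real growth factor = 1.68000 / 1.28017 ≈ 1.31232.
Annualized: 1.31232^(1/4) − 1 ≈ 0.07031.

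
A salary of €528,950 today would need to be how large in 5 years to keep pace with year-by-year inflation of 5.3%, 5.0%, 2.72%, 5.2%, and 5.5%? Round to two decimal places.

€666,738.45

Cumulative price-level factor: 1.053 × 1.050 × 1.0272 × 1.052 × 1.055 ≈ 1.2604942835.
Multiplying €528,950 by the price-level factor gives the future nominal sum.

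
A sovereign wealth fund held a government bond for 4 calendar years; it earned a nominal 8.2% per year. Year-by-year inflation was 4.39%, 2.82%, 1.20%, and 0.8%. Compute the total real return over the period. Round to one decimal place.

Cumulative inflation factor: 1.0439 × 1.0282 × 1.0120 × 1.008 ≈ 1.09491.
Nominal growth factor: 1.37059. Real growth factor = 1.37059 / 1.09491 ≈ 1.25179.
Total real return ≈ 25.1790%.

25.2%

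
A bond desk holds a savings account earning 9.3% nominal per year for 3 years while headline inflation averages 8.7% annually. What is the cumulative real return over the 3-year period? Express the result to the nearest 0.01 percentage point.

1.67%

The annual real rate is (1+9.3%)/(1+8.7%) − 1 = 0.5520%.
Compounded over 3 years: (1 + 0.005520)^3 − 1 ≈ 0.01665.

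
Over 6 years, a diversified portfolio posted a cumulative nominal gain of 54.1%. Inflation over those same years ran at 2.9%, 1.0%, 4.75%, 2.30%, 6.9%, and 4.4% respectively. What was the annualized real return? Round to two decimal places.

Cumulative inflation factor: 1.029 × 1.010 × 1.0475 × 1.0230 × 1.069 × 1.044 ≈ 1.24292.
Nominal growth factor: 1.54100. Real growth factor = 1.54100 / 1.24292 ≈ 1.23982.
Annualized: 1.23982^(1/6) − 1 ≈ 0.03648.

3.65%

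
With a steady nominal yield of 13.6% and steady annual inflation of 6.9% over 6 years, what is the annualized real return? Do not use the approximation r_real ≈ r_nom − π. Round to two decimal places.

6.27%

With constant rates the annual real return is the same each year: (1+13.6%)/(1+6.9%) − 1 = 0.06268.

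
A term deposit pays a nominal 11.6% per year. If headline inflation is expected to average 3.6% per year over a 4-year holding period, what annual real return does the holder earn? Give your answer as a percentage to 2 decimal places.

With constant rates the annual real return is the same each year: (1+11.6%)/(1+3.6%) − 1 = 0.07722.

7.72%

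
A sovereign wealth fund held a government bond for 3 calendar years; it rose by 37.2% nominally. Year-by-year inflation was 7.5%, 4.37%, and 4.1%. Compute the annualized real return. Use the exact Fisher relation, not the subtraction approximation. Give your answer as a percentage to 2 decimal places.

Cumulative inflation factor: 1.075 × 1.0437 × 1.041 ≈ 1.16798.
Nominal growth factor: 1.37200. Real growth factor = 1.37200 / 1.16798 ≈ 1.17468.
Annualized: 1.17468^(1/3) − 1 ≈ 0.05513.

5.51%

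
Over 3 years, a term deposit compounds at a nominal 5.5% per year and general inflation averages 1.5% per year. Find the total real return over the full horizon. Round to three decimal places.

12.295%

The annual real rate is (1+5.5%)/(1+1.5%) − 1 = 3.9409%.
Compounded over 3 years: (1 + 0.039409)^3 − 1 ≈ 0.12295.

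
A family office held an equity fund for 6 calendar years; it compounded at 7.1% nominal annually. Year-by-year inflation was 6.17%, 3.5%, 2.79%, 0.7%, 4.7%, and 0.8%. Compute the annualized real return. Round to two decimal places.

3.89%

Cumulative inflation factor: 1.0617 × 1.035 × 1.0279 × 1.007 × 1.047 × 1.008 ≈ 1.20041.
Nominal growth factor: 1.50917. Real growth factor = 1.50917 / 1.20041 ≈ 1.25721.
Annualized: 1.25721^(1/6) − 1 ≈ 0.03889.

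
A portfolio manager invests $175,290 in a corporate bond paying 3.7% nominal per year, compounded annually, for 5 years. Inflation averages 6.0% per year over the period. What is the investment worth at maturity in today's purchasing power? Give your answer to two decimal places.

$157,080.25

Nominal value at maturity: $175,290 × (1 + 3.7%)^5 ≈ $210,208.81.
Price-level factor over 5 years: (1 + 6.0%)^5 = 1.3382255776.
The maturity value deflated by that factor is the answer in today's purchasing power.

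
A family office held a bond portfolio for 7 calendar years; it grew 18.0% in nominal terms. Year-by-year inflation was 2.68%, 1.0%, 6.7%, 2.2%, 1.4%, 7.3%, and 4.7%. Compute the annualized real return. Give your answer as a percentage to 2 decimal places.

-1.25%

Cumulative inflation factor: 1.0268 × 1.010 × 1.067 × 1.022 × 1.014 × 1.073 × 1.047 ≈ 1.28827.
Nominal growth factor: 1.18000. Real growth factor = 1.18000 / 1.28827 ≈ 0.91596.
Annualized: 0.91596^(1/7) − 1 ≈ -0.01246.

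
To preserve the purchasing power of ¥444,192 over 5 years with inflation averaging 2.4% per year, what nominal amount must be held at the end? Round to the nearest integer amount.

Cumulative price-level factor: (1+2.4%)^5 ≈ 1.1258999068.
Multiplying ¥444,192 by the price-level factor gives the future nominal sum.

¥500,116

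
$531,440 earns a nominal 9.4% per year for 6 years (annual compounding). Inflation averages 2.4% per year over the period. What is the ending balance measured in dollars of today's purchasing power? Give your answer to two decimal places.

$790,238.95

Nominal value at maturity: $531,440 × (1 + 9.4%)^6 ≈ $911,083.48.
Price-level factor over 6 years: (1 + 2.4%)^6 ≈ 1.1529215046.
The maturity value deflated by that factor is the answer in today's purchasing power.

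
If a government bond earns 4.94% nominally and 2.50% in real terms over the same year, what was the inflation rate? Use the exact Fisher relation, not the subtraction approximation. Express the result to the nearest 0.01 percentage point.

From (1+r_nom) = (1+r_real)(1+π), we get 1+π = (1 + 4.94%)/(1 + 2.50%) = 1.0494/1.0250 ≈ 1.02380.
So π ≈ 2.3805%.

2.38%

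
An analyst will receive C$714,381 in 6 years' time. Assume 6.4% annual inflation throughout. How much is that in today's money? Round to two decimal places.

C$492,357.01

Price-level factor over 6 years: (1 + 6.4%)^6 ≈ 1.4509410494.
Purchasing power today: C$714,381 divided by that factor.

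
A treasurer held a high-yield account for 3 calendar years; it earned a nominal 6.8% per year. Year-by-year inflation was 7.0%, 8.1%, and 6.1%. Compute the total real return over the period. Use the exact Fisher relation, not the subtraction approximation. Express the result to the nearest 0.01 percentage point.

Cumulative inflation factor: 1.070 × 1.081 × 1.061 ≈ 1.22723.
Nominal growth factor: 1.21819. Real growth factor = 1.21819 / 1.22723 ≈ 0.99263.
Total real return ≈ -0.7367%.

-0.74%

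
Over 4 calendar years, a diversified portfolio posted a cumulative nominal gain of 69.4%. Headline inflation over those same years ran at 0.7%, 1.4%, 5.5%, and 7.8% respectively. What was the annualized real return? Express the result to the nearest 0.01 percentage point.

Cumulative inflation factor: 1.007 × 1.014 × 1.055 × 1.078 ≈ 1.16128.
Nominal growth factor: 1.69400. Real growth factor = 1.69400 / 1.16128 ≈ 1.45873.
Annualized: 1.45873^(1/4) − 1 ≈ 0.09899.

9.90%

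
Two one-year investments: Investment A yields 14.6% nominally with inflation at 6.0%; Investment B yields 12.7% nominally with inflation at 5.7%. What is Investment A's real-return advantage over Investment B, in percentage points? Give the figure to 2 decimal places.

1.49

Investment A real return: 1.146/1.060 − 1 = 8.113%.
Investment B real return: 1.127/1.057 − 1 = 6.623%.
Difference: 8.113 − 6.623 = 1.490 pp.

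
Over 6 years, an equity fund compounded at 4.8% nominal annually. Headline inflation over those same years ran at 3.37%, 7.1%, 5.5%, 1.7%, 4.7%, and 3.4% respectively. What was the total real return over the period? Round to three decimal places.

3.025%

Cumulative inflation factor: 1.0337 × 1.071 × 1.055 × 1.017 × 1.047 × 1.034 ≈ 1.28595.
Nominal growth factor: 1.32485. Real growth factor = 1.32485 / 1.28595 ≈ 1.03025.
Total real return ≈ 3.0251%.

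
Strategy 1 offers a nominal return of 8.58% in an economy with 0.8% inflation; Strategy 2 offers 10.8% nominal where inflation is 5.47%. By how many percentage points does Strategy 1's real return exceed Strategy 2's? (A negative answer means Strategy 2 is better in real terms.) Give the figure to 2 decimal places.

2.66

Strategy 1 real return: 1.0858/1.008 − 1 = 7.718%.
Strategy 2 real return: 1.108/1.0547 − 1 = 5.054%.
Difference: 7.718 − 5.054 = 2.664 pp.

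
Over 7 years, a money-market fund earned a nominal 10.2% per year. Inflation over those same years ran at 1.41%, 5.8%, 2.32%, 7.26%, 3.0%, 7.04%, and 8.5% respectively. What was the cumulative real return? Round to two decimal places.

40.12%

Cumulative inflation factor: 1.0141 × 1.058 × 1.0232 × 1.0726 × 1.030 × 1.0704 × 1.085 ≈ 1.40857.
Nominal growth factor: 1.97365. Real growth factor = 1.97365 / 1.40857 ≈ 1.40118.
Total real return ≈ 40.1178%.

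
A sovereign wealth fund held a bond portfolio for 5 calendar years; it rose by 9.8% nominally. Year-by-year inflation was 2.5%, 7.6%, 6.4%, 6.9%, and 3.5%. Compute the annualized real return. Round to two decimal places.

Cumulative inflation factor: 1.025 × 1.076 × 1.064 × 1.069 × 1.035 ≈ 1.29836.
Nominal growth factor: 1.09800. Real growth factor = 1.09800 / 1.29836 ≈ 0.84568.
Annualized: 0.84568^(1/5) − 1 ≈ -0.03297.

-3.30%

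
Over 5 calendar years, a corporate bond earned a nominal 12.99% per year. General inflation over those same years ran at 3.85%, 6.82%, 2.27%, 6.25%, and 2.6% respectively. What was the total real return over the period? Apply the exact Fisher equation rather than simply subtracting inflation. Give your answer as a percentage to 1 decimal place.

48.9%

Cumulative inflation factor: 1.0385 × 1.0682 × 1.0227 × 1.0625 × 1.026 ≈ 1.23675.
Nominal growth factor: 1.84162. Real growth factor = 1.84162 / 1.23675 ≈ 1.48907.
Total real return ≈ 48.9074%.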